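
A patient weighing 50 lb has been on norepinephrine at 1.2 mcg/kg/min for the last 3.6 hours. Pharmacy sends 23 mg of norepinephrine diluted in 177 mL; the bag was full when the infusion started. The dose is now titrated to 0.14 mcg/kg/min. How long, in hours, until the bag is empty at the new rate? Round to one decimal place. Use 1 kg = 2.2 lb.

Initial rate:
Weight = 50 lb ÷ 2.2 lb/kg = 22.72727 kg
Dose = 1.2 mcg/kg/min × 22.72727 kg = 27.27273 mcg/min
27.27273 mcg/min × 60 min/hr = 1636.364 mcg/hr
Concentration = 23 mg ÷ 177 mL = 0.1299435 mg/mL = 129.9435 mcg/mL
Rate = 1636.364 mcg/hr ÷ 129.9435 mcg/mL = 12.59289 mL/hr
Volume infused so far = 12.59289 mL/hr × 3.6 hr = 45.33439 mL
Volume remaining = 177 − 45.33439 = 131.6656 mL
New rate:
Dose = 0.14 mcg/kg/min × 22.72727 kg = 3.181818 mcg/min
3.181818 mcg/min × 60 min/hr = 190.9091 mcg/hr
Rate = 190.9091 mcg/hr ÷ 129.9435 mcg/mL = 1.46917 mL/hr
Time remaining = 131.6656 mL ÷ 1.46917 mL/hr = 89.61905 hr

89.6 hours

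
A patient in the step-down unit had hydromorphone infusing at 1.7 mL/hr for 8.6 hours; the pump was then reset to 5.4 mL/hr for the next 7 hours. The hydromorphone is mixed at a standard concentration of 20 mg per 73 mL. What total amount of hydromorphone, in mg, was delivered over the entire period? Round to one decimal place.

14.4 mg

Concentration = 20 mg ÷ 73 mL = 0.2739726 mg/mL
Stage 1: 1.7 mL/hr × 8.6 hr = 14.62 mL → 14.62 mL × 0.2739726 mg/mL = 4.005479 mg
Stage 2: 5.4 mL/hr × 7 hr = 37.8 mL → 37.8 mL × 0.2739726 mg/mL = 10.35616 mg
Total = 4.005479 + 10.35616 = 14.36164 mg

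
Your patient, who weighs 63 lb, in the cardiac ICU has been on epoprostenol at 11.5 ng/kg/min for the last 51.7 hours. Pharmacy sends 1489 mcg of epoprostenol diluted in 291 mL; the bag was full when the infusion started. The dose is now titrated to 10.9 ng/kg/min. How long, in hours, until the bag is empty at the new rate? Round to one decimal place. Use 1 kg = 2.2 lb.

25.0 hours

Initial rate:
Weight = 63 lb ÷ 2.2 lb/kg = 28.63636 kg
Dose = 11.5 ng/kg/min × 28.63636 kg = 329.3182 ng/min
329.3182 ng/min × 60 min/hr = 19759.09 ng/hr
Concentration = 1489 mcg ÷ 291 mL = 5.116838 mcg/mL = 5116.838 ng/mL
Rate = 19759.09 ng/hr ÷ 5116.838 ng/mL = 3.861582 mL/hr
Volume infused so far = 3.861582 mL/hr × 51.7 hr = 199.6438 mL
Volume remaining = 291 − 199.6438 = 91.35622 mL
New rate:
Dose = 10.9 ng/kg/min × 28.63636 kg = 312.1364 ng/min
312.1364 ng/min × 60 min/hr = 18728.18 ng/hr
Rate = 18728.18 ng/hr ÷ 5116.838 ng/mL = 3.660108 mL/hr
Time remaining = 91.35622 mL ÷ 3.660108 mL/hr = 24.95998 hr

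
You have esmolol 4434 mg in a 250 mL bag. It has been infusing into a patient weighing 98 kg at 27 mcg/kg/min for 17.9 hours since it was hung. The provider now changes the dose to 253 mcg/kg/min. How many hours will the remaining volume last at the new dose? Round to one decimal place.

Initial rate:
Dose = 27 mcg/kg/min × 98 kg = 2646 mcg/min
2646 mcg/min × 60 min/hr = 158760 mcg/hr
Concentration = 4434 mg ÷ 250 mL = 17.736 mg/mL = 17736 mcg/mL
Rate = 158760 mcg/hr ÷ 17736 mcg/mL = 8.951286 mL/hr
Volume infused so far = 8.951286 mL/hr × 17.9 hr = 160.228 mL
Volume remaining = 250 − 160.228 = 89.77199 mL
New rate:
Dose = 253 mcg/kg/min × 98 kg = 24794 mcg/min
24794 mcg/min × 60 min/hr = 1487640 mcg/hr
Rate = 1487640 mcg/hr ÷ 17736 mcg/mL = 83.87686 mL/hr
Time remaining = 89.77199 mL ÷ 83.87686 mL/hr = 1.070283 hr

1.1 hours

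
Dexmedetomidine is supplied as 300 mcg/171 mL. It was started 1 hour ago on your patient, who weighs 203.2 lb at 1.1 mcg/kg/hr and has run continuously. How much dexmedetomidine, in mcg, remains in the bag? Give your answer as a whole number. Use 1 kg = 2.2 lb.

Weight = 203.2 lb ÷ 2.2 lb/kg = 92.36364 kg
Dose = 1.1 mcg/kg/hr × 92.36364 kg = 101.6 mcg/hr
Concentration = 300 mcg ÷ 171 mL = 1.754386 mcg/mL
Rate = 101.6 mcg/hr ÷ 1.754386 mcg/mL = 57.912 mL/hr
Volume infused = 57.912 mL/hr × 1 hr = 57.912 mL
Volume remaining = 171 − 57.912 = 113.088 mL
Drug remaining = 113.088 mL × 1.754386 mcg/mL = 198.4 mcg

198 mcg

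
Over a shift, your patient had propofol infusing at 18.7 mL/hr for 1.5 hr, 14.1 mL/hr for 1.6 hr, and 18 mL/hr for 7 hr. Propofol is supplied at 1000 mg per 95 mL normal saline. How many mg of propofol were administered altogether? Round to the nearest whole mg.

1859 mg

Concentration = 1000 mg ÷ 95 mL = 10.52632 mg/mL
Stage 1: 18.7 mL/hr × 1.5 hr = 28.05 mL → 28.05 mL × 10.52632 mg/mL = 295.2632 mg
Stage 2: 14.1 mL/hr × 1.6 hr = 22.56 mL → 22.56 mL × 10.52632 mg/mL = 237.4737 mg
Stage 3: 18 mL/hr × 7 hr = 126 mL → 126 mL × 10.52632 mg/mL = 1326.316 mg
Total = 295.2632 + 237.4737 + 1326.316 = 1859.053 mg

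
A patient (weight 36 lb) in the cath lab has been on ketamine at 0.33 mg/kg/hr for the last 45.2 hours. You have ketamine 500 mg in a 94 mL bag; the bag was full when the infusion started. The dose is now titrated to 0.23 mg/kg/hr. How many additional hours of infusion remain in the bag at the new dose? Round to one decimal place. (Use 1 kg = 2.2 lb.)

Initial rate:
Weight = 36 lb ÷ 2.2 lb/kg = 16.36364 kg
Dose = 0.33 mg/kg/hr × 16.36364 kg = 5.4 mg/hr
Concentration = 500 mg ÷ 94 mL = 5.319149 mg/mL
Rate = 5.4 mg/hr ÷ 5.319149 mg/mL = 1.0152 mL/hr
Volume infused so far = 1.0152 mL/hr × 45.2 hr = 45.88704 mL
Volume remaining = 94 − 45.88704 = 48.11296 mL
New rate:
Dose = 0.23 mg/kg/hr × 16.36364 kg = 3.763636 mg/hr
Rate = 3.763636 mg/hr ÷ 5.319149 mg/mL = 0.7075636 mL/hr
Time remaining = 48.11296 mL ÷ 0.7075636 mL/hr = 67.99807 hr

68.0 hours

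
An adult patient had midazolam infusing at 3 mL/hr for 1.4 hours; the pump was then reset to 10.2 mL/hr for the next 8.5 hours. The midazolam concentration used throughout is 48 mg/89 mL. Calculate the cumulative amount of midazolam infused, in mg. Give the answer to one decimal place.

49.0 mg

Concentration = 48 mg ÷ 89 mL = 0.5393258 mg/mL
Stage 1: 3 mL/hr × 1.4 hr = 4.2 mL → 4.2 mL × 0.5393258 mg/mL = 2.265169 mg
Stage 2: 10.2 mL/hr × 8.5 hr = 86.7 mL → 86.7 mL × 0.5393258 mg/mL = 46.75955 mg
Total = 2.265169 + 46.75955 = 49.02472 mg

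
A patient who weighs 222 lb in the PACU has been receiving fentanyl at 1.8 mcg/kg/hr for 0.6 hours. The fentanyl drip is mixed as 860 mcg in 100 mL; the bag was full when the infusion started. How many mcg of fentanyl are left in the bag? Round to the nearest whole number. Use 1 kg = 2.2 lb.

751 mcg

Weight = 222 lb ÷ 2.2 lb/kg = 100.9091 kg
Dose = 1.8 mcg/kg/hr × 100.9091 kg = 181.6364 mcg/hr
Concentration = 860 mcg ÷ 100 mL = 8.6 mcg/mL
Rate = 181.6364 mcg/hr ÷ 8.6 mcg/mL = 21.12051 mL/hr
Volume infused = 21.12051 mL/hr × 0.6 hr = 12.6723 mL
Volume remaining = 100 − 12.6723 = 87.3277 mL
Drug remaining = 87.3277 mL × 8.6 mcg/mL = 751.0182 mcg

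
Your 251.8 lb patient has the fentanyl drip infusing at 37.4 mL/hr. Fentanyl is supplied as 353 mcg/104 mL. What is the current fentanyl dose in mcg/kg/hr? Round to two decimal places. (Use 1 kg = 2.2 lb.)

1.11 mcg/kg/hr

Weight = 251.8 lb ÷ 2.2 lb/kg = 114.4545 kg
Concentration = 353 mcg ÷ 104 mL = 3.394231 mcg/mL
Drug rate = 37.4 mL/hr × 3.394231 mcg/mL = 126.9442 mcg/hr
126.9442 mcg/hr ÷ 114.4545 kg = 1.109124 mcg/kg/hr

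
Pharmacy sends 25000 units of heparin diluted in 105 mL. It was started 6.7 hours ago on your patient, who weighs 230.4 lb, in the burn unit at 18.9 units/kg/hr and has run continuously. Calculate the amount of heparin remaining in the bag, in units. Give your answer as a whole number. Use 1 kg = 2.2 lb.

11738 units

Weight = 230.4 lb ÷ 2.2 lb/kg = 104.7273 kg
Dose = 18.9 units/kg/hr × 104.7273 kg = 1979.345 units/hr
Concentration = 25000 units ÷ 105 mL = 238.0952 units/mL
Rate = 1979.345 units/hr ÷ 238.0952 units/mL = 8.313251 mL/hr
Volume infused = 8.313251 mL/hr × 6.7 hr = 55.69878 mL
Volume remaining = 105 − 55.69878 = 49.30122 mL
Drug remaining = 49.30122 mL × 238.0952 units/mL = 11738.39 units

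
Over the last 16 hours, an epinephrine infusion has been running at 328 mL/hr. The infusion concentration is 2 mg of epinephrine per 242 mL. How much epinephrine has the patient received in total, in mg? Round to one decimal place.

43.4 mg

Concentration = 2 mg ÷ 242 mL = 0.008264463 mg/mL = 8.264463 mcg/mL
Drug rate = 328 mL/hr × 8.264463 mcg/mL = 2710.744 mcg/hr
Total = 2710.744 mcg/hr × 16 hr = 43371.9 mcg = 43.3719 mg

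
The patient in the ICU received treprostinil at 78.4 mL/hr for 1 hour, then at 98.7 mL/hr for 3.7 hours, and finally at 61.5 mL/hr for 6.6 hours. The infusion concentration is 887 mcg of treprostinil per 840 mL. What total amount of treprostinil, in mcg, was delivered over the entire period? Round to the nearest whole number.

Concentration = 887 mcg ÷ 840 mL = 1.055952 mcg/mL
Stage 1: 78.4 mL/hr × 1 hr = 78.4 mL → 78.4 mL × 1.055952 mcg/mL = 82.78667 mcg
Stage 2: 98.7 mL/hr × 3.7 hr = 365.19 mL → 365.19 mL × 1.055952 mcg/mL = 385.6233 mcg
Stage 3: 61.5 mL/hr × 6.6 hr = 405.9 mL → 405.9 mL × 1.055952 mcg/mL = 428.6111 mcg
Total = 82.78667 + 385.6233 + 428.6111 = 897.021 mcg

897 mcg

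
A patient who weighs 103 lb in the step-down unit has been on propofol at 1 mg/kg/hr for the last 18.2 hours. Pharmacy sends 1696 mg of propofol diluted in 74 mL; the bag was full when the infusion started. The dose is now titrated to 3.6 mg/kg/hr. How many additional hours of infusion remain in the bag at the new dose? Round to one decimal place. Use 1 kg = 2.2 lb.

5.0 hours

Initial rate:
Weight = 103 lb ÷ 2.2 lb/kg = 46.81818 kg
Dose = 1 mg/kg/hr × 46.81818 kg = 46.81818 mg/hr
Concentration = 1696 mg ÷ 74 mL = 22.91892 mg/mL
Rate = 46.81818 mg/hr ÷ 22.91892 mg/mL = 2.042774 mL/hr
Volume infused so far = 2.042774 mL/hr × 18.2 hr = 37.17849 mL
Volume remaining = 74 − 37.17849 = 36.82151 mL
New rate:
Dose = 3.6 mg/kg/hr × 46.81818 kg = 168.5455 mg/hr
Rate = 168.5455 mg/hr ÷ 22.91892 mg/mL = 7.353988 mL/hr
Time remaining = 36.82151 mL ÷ 7.353988 mL/hr = 5.007012 hr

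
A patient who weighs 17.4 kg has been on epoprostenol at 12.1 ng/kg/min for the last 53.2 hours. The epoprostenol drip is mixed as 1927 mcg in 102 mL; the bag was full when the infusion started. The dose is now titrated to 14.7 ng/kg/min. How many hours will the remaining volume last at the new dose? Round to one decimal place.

Initial rate:
Dose = 12.1 ng/kg/min × 17.4 kg = 210.54 ng/min
210.54 ng/min × 60 min/hr = 12632.4 ng/hr
Concentration = 1927 mcg ÷ 102 mL = 18.89216 mcg/mL = 18892.16 ng/mL
Rate = 12632.4 ng/hr ÷ 18892.16 ng/mL = 0.6686584 mL/hr
Volume infused so far = 0.6686584 mL/hr × 53.2 hr = 35.57263 mL
Volume remaining = 102 − 35.57263 = 66.42737 mL
New rate:
Dose = 14.7 ng/kg/min × 17.4 kg = 255.78 ng/min
255.78 ng/min × 60 min/hr = 15346.8 ng/hr
Rate = 15346.8 ng/hr ÷ 18892.16 ng/mL = 0.8123371 mL/hr
Time remaining = 66.42737 mL ÷ 0.8123371 mL/hr = 81.77316 hr

81.8 hours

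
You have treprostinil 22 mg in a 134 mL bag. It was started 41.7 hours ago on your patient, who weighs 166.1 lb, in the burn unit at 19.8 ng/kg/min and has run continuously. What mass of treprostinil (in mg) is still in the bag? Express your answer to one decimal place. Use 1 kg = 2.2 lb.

Weight = 166.1 lb ÷ 2.2 lb/kg = 75.5 kg
Dose = 19.8 ng/kg/min × 75.5 kg = 1494.9 ng/min
1494.9 ng/min × 60 min/hr = 89694 ng/hr
Concentration = 22 mg ÷ 134 mL = 0.1641791 mg/mL = 164179.1 ng/mL
Rate = 89694 ng/hr ÷ 164179.1 ng/mL = 0.546318 mL/hr
Volume infused = 0.546318 mL/hr × 41.7 hr = 22.78146 mL
Volume remaining = 134 − 22.78146 = 111.2185 mL
Drug remaining = 111.2185 mL × 164179.1 ng/mL = 18259760 ng = 18.25976 mg

18.3 mg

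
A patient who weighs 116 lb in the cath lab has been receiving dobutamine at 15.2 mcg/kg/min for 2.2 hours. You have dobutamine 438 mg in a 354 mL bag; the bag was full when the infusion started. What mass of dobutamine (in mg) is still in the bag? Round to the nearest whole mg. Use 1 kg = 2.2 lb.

332 mg

Weight = 116 lb ÷ 2.2 lb/kg = 52.72727 kg
Dose = 15.2 mcg/kg/min × 52.72727 kg = 801.4545 mcg/min
801.4545 mcg/min × 60 min/hr = 48087.27 mcg/hr
Concentration = 438 mg ÷ 354 mL = 1.237288 mg/mL = 1237.288 mcg/mL
Rate = 48087.27 mcg/hr ÷ 1237.288 mcg/mL = 38.86506 mL/hr
Volume infused = 38.86506 mL/hr × 2.2 hr = 85.50312 mL
Volume remaining = 354 − 85.50312 = 268.4969 mL
Drug remaining = 268.4969 mL × 1237.288 mcg/mL = 332208 mcg = 332.208 mg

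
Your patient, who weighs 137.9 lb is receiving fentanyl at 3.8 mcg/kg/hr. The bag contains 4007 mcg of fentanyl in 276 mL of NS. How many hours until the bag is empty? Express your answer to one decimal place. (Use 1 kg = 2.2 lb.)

16.8 hours

Weight = 137.9 lb ÷ 2.2 lb/kg = 62.68182 kg
Dose = 3.8 mcg/kg/hr × 62.68182 kg = 238.1909 mcg/hr
Concentration = 4007 mcg ÷ 276 mL = 14.51812 mcg/mL
Rate = 238.1909 mcg/hr ÷ 14.51812 mcg/mL = 16.40646 mL/hr
Duration = 276 mL ÷ 16.40646 mL/hr = 16.82264 hr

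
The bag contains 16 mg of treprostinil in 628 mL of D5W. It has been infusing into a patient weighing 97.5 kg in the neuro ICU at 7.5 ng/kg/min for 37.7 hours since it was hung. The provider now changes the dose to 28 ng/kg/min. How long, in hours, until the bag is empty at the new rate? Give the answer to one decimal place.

Initial rate:
Dose = 7.5 ng/kg/min × 97.5 kg = 731.25 ng/min
731.25 ng/min × 60 min/hr = 43875 ng/hr
Concentration = 16 mg ÷ 628 mL = 0.02547771 mg/mL = 25477.71 ng/mL
Rate = 43875 ng/hr ÷ 25477.71 ng/mL = 1.722094 mL/hr
Volume infused so far = 1.722094 mL/hr × 37.7 hr = 64.92293 mL
Volume remaining = 628 − 64.92293 = 563.0771 mL
New rate:
Dose = 28 ng/kg/min × 97.5 kg = 2730 ng/min
2730 ng/min × 60 min/hr = 163800 ng/hr
Rate = 163800 ng/hr ÷ 25477.71 ng/mL = 6.42915 mL/hr
Time remaining = 563.0771 mL ÷ 6.42915 mL/hr = 87.58188 hr

87.6 hours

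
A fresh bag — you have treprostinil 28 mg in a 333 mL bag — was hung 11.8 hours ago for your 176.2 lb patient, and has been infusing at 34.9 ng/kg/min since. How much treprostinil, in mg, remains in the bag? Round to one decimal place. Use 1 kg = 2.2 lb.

26.0 mg

Weight = 176.2 lb ÷ 2.2 lb/kg = 80.09091 kg
Dose = 34.9 ng/kg/min × 80.09091 kg = 2795.173 ng/min
2795.173 ng/min × 60 min/hr = 167710.4 ng/hr
Concentration = 28 mg ÷ 333 mL = 0.08408408 mg/mL = 84084.08 ng/mL
Rate = 167710.4 ng/hr ÷ 84084.08 ng/mL = 1.994555 mL/hr
Volume infused = 1.994555 mL/hr × 11.8 hr = 23.53575 mL
Volume remaining = 333 − 23.53575 = 309.4642 mL
Drug remaining = 309.4642 mL × 84084.08 ng/mL = 26021018 ng = 26.02102 mg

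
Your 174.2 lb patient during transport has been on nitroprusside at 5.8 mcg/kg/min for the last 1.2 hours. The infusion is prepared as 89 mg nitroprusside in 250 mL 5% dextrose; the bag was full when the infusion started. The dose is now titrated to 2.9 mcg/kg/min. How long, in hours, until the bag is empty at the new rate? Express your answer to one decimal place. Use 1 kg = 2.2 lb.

Initial rate:
Weight = 174.2 lb ÷ 2.2 lb/kg = 79.18182 kg
Dose = 5.8 mcg/kg/min × 79.18182 kg = 459.2545 mcg/min
459.2545 mcg/min × 60 min/hr = 27555.27 mcg/hr
Concentration = 89 mg ÷ 250 mL = 0.356 mg/mL = 356 mcg/mL
Rate = 27555.27 mcg/hr ÷ 356 mcg/mL = 77.40245 mL/hr
Volume infused so far = 77.40245 mL/hr × 1.2 hr = 92.88294 mL
Volume remaining = 250 − 92.88294 = 157.1171 mL
New rate:
Dose = 2.9 mcg/kg/min × 79.18182 kg = 229.6273 mcg/min
229.6273 mcg/min × 60 min/hr = 13777.64 mcg/hr
Rate = 13777.64 mcg/hr ÷ 356 mcg/mL = 38.70123 mL/hr
Time remaining = 157.1171 mL ÷ 38.70123 mL/hr = 4.059744 hr

4.1 hours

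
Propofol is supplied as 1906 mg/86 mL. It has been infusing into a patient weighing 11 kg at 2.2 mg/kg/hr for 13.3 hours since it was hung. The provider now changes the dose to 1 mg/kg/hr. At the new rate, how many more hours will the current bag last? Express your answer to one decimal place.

Initial rate:
Dose = 2.2 mg/kg/hr × 11 kg = 24.2 mg/hr
Concentration = 1906 mg ÷ 86 mL = 22.16279 mg/mL
Rate = 24.2 mg/hr ÷ 22.16279 mg/mL = 1.09192 mL/hr
Volume infused so far = 1.09192 mL/hr × 13.3 hr = 14.52254 mL
Volume remaining = 86 − 14.52254 = 71.47746 mL
New rate:
Dose = 1 mg/kg/hr × 11 kg = 11 mg/hr
Rate = 11 mg/hr ÷ 22.16279 mg/mL = 0.4963274 mL/hr
Time remaining = 71.47746 mL ÷ 0.4963274 mL/hr = 144.0127 hr

144.0 hours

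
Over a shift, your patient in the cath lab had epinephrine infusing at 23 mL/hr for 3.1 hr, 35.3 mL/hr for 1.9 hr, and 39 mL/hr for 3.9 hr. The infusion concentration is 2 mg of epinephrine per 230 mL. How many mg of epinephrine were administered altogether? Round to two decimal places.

2.53 mg

Concentration = 2 mg ÷ 230 mL = 0.008695652 mg/mL
Stage 1: 23 mL/hr × 3.1 hr = 71.3 mL → 71.3 mL × 0.008695652 mg/mL = 0.62 mg
Stage 2: 35.3 mL/hr × 1.9 hr = 67.07 mL → 67.07 mL × 0.008695652 mg/mL = 0.5832174 mg
Stage 3: 39 mL/hr × 3.9 hr = 152.1 mL → 152.1 mL × 0.008695652 mg/mL = 1.322609 mg
Total = 0.62 + 0.5832174 + 1.322609 = 2.525826 mg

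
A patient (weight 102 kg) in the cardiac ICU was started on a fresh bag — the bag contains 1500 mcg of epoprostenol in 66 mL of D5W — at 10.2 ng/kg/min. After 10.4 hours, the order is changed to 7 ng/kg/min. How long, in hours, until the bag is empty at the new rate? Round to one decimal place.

Initial rate:
Dose = 10.2 ng/kg/min × 102 kg = 1040.4 ng/min
1040.4 ng/min × 60 min/hr = 62424 ng/hr
Concentration = 1500 mcg ÷ 66 mL = 22.72727 mcg/mL = 22727.27 ng/mL
Rate = 62424 ng/hr ÷ 22727.27 ng/mL = 2.746656 mL/hr
Volume infused so far = 2.746656 mL/hr × 10.4 hr = 28.56522 mL
Volume remaining = 66 − 28.56522 = 37.43478 mL
New rate:
Dose = 7 ng/kg/min × 102 kg = 714 ng/min
714 ng/min × 60 min/hr = 42840 ng/hr
Rate = 42840 ng/hr ÷ 22727.27 ng/mL = 1.88496 mL/hr
Time remaining = 37.43478 mL ÷ 1.88496 mL/hr = 19.85972 hr

19.9 hours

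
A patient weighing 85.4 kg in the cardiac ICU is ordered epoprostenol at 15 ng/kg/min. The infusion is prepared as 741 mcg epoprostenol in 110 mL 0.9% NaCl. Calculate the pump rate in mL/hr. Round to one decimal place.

11.4 mL/hr

Dose = 15 ng/kg/min × 85.4 kg = 1281 ng/min
1281 ng/min × 60 min/hr = 76860 ng/hr
Concentration = 741 mcg ÷ 110 mL = 6.736364 mcg/mL = 6736.364 ng/mL
Rate = 76860 ng/hr ÷ 6736.364 ng/mL = 11.40972 mL/hr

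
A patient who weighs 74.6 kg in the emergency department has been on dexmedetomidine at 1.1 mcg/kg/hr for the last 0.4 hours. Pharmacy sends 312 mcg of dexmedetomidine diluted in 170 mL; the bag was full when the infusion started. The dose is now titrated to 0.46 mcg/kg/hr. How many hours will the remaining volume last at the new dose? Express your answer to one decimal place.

8.1 hours

Initial rate:
Dose = 1.1 mcg/kg/hr × 74.6 kg = 82.06 mcg/hr
Concentration = 312 mcg ÷ 170 mL = 1.835294 mcg/mL
Rate = 82.06 mcg/hr ÷ 1.835294 mcg/mL = 44.71218 mL/hr
Volume infused so far = 44.71218 mL/hr × 0.4 hr = 17.88487 mL
Volume remaining = 170 − 17.88487 = 152.1151 mL
New rate:
Dose = 0.46 mcg/kg/hr × 74.6 kg = 34.316 mcg/hr
Rate = 34.316 mcg/hr ÷ 1.835294 mcg/mL = 18.69782 mL/hr
Time remaining = 152.1151 mL ÷ 18.69782 mL/hr = 8.135447 hr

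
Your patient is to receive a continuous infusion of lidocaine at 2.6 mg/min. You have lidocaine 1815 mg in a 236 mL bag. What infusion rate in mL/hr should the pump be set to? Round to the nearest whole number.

2.6 mg/min × 60 min/hr = 156 mg/hr
Concentration = 1815 mg ÷ 236 mL = 7.690678 mg/mL
Rate = 156 mg/hr ÷ 7.690678 mg/mL = 20.2843 mL/hr

20 mL/hr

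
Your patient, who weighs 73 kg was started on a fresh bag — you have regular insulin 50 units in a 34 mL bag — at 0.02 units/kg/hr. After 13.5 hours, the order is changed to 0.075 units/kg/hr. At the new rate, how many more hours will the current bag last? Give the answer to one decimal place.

5.5 hours

Initial rate:
Dose = 0.02 units/kg/hr × 73 kg = 1.46 units/hr
Concentration = 50 units ÷ 34 mL = 1.470588 units/mL
Rate = 1.46 units/hr ÷ 1.470588 units/mL = 0.9928 mL/hr
Volume infused so far = 0.9928 mL/hr × 13.5 hr = 13.4028 mL
Volume remaining = 34 − 13.4028 = 20.5972 mL
New rate:
Dose = 0.075 units/kg/hr × 73 kg = 5.475 units/hr
Rate = 5.475 units/hr ÷ 1.470588 units/mL = 3.723 mL/hr
Time remaining = 20.5972 mL ÷ 3.723 mL/hr = 5.53242 hr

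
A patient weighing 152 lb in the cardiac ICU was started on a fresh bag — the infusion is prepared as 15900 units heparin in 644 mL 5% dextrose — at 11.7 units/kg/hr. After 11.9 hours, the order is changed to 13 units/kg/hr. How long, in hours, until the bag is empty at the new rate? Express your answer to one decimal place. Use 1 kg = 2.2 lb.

Initial rate:
Weight = 152 lb ÷ 2.2 lb/kg = 69.09091 kg
Dose = 11.7 units/kg/hr × 69.09091 kg = 808.3636 units/hr
Concentration = 15900 units ÷ 644 mL = 24.68944 units/mL
Rate = 808.3636 units/hr ÷ 24.68944 units/mL = 32.74127 mL/hr
Volume infused so far = 32.74127 mL/hr × 11.9 hr = 389.6211 mL
Volume remaining = 644 − 389.6211 = 254.3789 mL
New rate:
Dose = 13 units/kg/hr × 69.09091 kg = 898.1818 units/hr
Rate = 898.1818 units/hr ÷ 24.68944 units/mL = 36.37919 mL/hr
Time remaining = 254.3789 mL ÷ 36.37919 mL/hr = 6.992429 hr

7.0 hours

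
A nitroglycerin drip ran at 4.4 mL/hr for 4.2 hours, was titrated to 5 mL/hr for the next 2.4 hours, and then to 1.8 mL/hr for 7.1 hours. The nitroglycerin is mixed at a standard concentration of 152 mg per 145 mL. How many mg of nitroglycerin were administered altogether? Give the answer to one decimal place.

Concentration = 152 mg ÷ 145 mL = 1.048276 mg/mL
Stage 1: 4.4 mL/hr × 4.2 hr = 18.48 mL → 18.48 mL × 1.048276 mg/mL = 19.37214 mg
Stage 2: 5 mL/hr × 2.4 hr = 12 mL → 12 mL × 1.048276 mg/mL = 12.57931 mg
Stage 3: 1.8 mL/hr × 7.1 hr = 12.78 mL → 12.78 mL × 1.048276 mg/mL = 13.39697 mg
Total = 19.37214 + 12.57931 + 13.39697 = 45.34841 mg

45.3 mg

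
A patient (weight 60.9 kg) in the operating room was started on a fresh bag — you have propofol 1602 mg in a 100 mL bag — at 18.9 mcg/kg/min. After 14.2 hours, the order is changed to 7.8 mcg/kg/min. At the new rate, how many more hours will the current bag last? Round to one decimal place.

21.8 hours

Initial rate:
Dose = 18.9 mcg/kg/min × 60.9 kg = 1151.01 mcg/min
1151.01 mcg/min × 60 min/hr = 69060.6 mcg/hr
Concentration = 1602 mg ÷ 100 mL = 16.02 mg/mL = 16020 mcg/mL
Rate = 69060.6 mcg/hr ÷ 16020 mcg/mL = 4.310899 mL/hr
Volume infused so far = 4.310899 mL/hr × 14.2 hr = 61.21476 mL
Volume remaining = 100 − 61.21476 = 38.78524 mL
New rate:
Dose = 7.8 mcg/kg/min × 60.9 kg = 475.02 mcg/min
475.02 mcg/min × 60 min/hr = 28501.2 mcg/hr
Rate = 28501.2 mcg/hr ÷ 16020 mcg/mL = 1.779101 mL/hr
Time remaining = 38.78524 mL ÷ 1.779101 mL/hr = 21.80047 hr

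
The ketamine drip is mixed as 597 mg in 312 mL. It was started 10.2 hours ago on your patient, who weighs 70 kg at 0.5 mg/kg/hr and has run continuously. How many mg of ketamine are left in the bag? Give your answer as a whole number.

Dose = 0.5 mg/kg/hr × 70 kg = 35 mg/hr
Concentration = 597 mg ÷ 312 mL = 1.913462 mg/mL
Rate = 35 mg/hr ÷ 1.913462 mg/mL = 18.29146 mL/hr
Volume infused = 18.29146 mL/hr × 10.2 hr = 186.5729 mL
Volume remaining = 312 − 186.5729 = 125.4271 mL
Drug remaining = 125.4271 mL × 1.913462 mg/mL = 240 mg

240 mg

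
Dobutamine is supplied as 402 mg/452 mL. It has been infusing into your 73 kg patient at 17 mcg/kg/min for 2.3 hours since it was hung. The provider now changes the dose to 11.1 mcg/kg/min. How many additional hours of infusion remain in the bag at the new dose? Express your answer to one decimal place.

4.7 hours

Initial rate:
Dose = 17 mcg/kg/min × 73 kg = 1241 mcg/min
1241 mcg/min × 60 min/hr = 74460 mcg/hr
Concentration = 402 mg ÷ 452 mL = 0.8893805 mg/mL = 889.3805 mcg/mL
Rate = 74460 mcg/hr ÷ 889.3805 mcg/mL = 83.72119 mL/hr
Volume infused so far = 83.72119 mL/hr × 2.3 hr = 192.5587 mL
Volume remaining = 452 − 192.5587 = 259.4413 mL
New rate:
Dose = 11.1 mcg/kg/min × 73 kg = 810.3 mcg/min
810.3 mcg/min × 60 min/hr = 48618 mcg/hr
Rate = 48618 mcg/hr ÷ 889.3805 mcg/mL = 54.66501 mL/hr
Time remaining = 259.4413 mL ÷ 54.66501 mL/hr = 4.74602 hr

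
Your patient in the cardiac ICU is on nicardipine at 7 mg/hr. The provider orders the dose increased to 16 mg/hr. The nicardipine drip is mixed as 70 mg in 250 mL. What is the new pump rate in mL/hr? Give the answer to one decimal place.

57.1 mL/hr

Concentration = 70 mg ÷ 250 mL = 0.28 mg/mL
Rate = 16 mg/hr ÷ 0.28 mg/mL = 57.14286 mL/hr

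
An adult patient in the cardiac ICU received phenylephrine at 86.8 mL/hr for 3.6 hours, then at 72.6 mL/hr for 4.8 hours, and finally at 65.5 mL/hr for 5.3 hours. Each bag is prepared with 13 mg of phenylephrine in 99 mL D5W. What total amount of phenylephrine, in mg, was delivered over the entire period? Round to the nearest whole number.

Concentration = 13 mg ÷ 99 mL = 0.1313131 mg/mL
Stage 1: 86.8 mL/hr × 3.6 hr = 312.48 mL → 312.48 mL × 0.1313131 mg/mL = 41.03273 mg
Stage 2: 72.6 mL/hr × 4.8 hr = 348.48 mL → 348.48 mL × 0.1313131 mg/mL = 45.76 mg
Stage 3: 65.5 mL/hr × 5.3 hr = 347.15 mL → 347.15 mL × 0.1313131 mg/mL = 45.58535 mg
Total = 41.03273 + 45.76 + 45.58535 = 132.3781 mg

132 mg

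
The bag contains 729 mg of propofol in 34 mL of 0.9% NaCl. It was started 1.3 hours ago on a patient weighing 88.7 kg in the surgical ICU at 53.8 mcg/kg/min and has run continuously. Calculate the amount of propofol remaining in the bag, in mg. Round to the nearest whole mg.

Dose = 53.8 mcg/kg/min × 88.7 kg = 4772.06 mcg/min
4772.06 mcg/min × 60 min/hr = 286323.6 mcg/hr
Concentration = 729 mg ÷ 34 mL = 21.44118 mg/mL = 21441.18 mcg/mL
Rate = 286323.6 mcg/hr ÷ 21441.18 mcg/mL = 13.35391 mL/hr
Volume infused = 13.35391 mL/hr × 1.3 hr = 17.36009 mL
Volume remaining = 34 − 17.36009 = 16.63991 mL
Drug remaining = 16.63991 mL × 21441.18 mcg/mL = 356779.3 mcg = 356.7793 mg

357 mg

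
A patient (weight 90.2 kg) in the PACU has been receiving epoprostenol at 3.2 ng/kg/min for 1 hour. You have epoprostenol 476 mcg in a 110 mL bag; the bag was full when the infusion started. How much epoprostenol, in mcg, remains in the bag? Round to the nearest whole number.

Dose = 3.2 ng/kg/min × 90.2 kg = 288.64 ng/min
288.64 ng/min × 60 min/hr = 17318.4 ng/hr
Concentration = 476 mcg ÷ 110 mL = 4.327273 mcg/mL = 4327.273 ng/mL
Rate = 17318.4 ng/hr ÷ 4327.273 ng/mL = 4.002151 mL/hr
Volume infused = 4.002151 mL/hr × 1 hr = 4.002151 mL
Volume remaining = 110 − 4.002151 = 105.9978 mL
Drug remaining = 105.9978 mL × 4327.273 ng/mL = 458681.6 ng = 458.6816 mcg

459 mcg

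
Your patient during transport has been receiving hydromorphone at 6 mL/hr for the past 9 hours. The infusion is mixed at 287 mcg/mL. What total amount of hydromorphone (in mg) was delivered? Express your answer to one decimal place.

Concentration = 287 mcg/mL = 0.287 mg/mL
Drug rate = 6 mL/hr × 0.287 mg/mL = 1.722 mg/hr
Total = 1.722 mg/hr × 9 hr = 15.498 mg

15.5 mg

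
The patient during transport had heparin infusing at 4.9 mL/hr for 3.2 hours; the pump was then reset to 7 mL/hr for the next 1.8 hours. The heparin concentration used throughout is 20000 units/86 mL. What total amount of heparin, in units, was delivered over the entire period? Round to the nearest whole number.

Concentration = 20000 units ÷ 86 mL = 232.5581 units/mL
Stage 1: 4.9 mL/hr × 3.2 hr = 15.68 mL → 15.68 mL × 232.5581 units/mL = 3646.512 units
Stage 2: 7 mL/hr × 1.8 hr = 12.6 mL → 12.6 mL × 232.5581 units/mL = 2930.233 units
Total = 3646.512 + 2930.233 = 6576.744 units

6577 units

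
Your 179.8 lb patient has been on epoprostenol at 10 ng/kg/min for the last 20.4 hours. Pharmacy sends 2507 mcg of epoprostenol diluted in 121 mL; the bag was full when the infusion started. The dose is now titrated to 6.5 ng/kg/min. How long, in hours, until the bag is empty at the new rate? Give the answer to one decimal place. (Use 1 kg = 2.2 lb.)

47.3 hours

Initial rate:
Weight = 179.8 lb ÷ 2.2 lb/kg = 81.72727 kg
Dose = 10 ng/kg/min × 81.72727 kg = 817.2727 ng/min
817.2727 ng/min × 60 min/hr = 49036.36 ng/hr
Concentration = 2507 mcg ÷ 121 mL = 20.71901 mcg/mL = 20719.01 ng/mL
Rate = 49036.36 ng/hr ÷ 20719.01 ng/mL = 2.366733 mL/hr
Volume infused so far = 2.366733 mL/hr × 20.4 hr = 48.28136 mL
Volume remaining = 121 − 48.28136 = 72.71864 mL
New rate:
Dose = 6.5 ng/kg/min × 81.72727 kg = 531.2273 ng/min
531.2273 ng/min × 60 min/hr = 31873.64 ng/hr
Rate = 31873.64 ng/hr ÷ 20719.01 ng/mL = 1.538377 mL/hr
Time remaining = 72.71864 mL ÷ 1.538377 mL/hr = 47.26973 hr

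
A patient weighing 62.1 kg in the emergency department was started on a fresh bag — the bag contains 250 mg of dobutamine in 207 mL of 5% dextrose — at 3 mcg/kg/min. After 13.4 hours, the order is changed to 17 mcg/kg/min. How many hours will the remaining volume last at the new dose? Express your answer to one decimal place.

Initial rate:
Dose = 3 mcg/kg/min × 62.1 kg = 186.3 mcg/min
186.3 mcg/min × 60 min/hr = 11178 mcg/hr
Concentration = 250 mg ÷ 207 mL = 1.207729 mg/mL = 1207.729 mcg/mL
Rate = 11178 mcg/hr ÷ 1207.729 mcg/mL = 9.255384 mL/hr
Volume infused so far = 9.255384 mL/hr × 13.4 hr = 124.0221 mL
Volume remaining = 207 − 124.0221 = 82.97785 mL
New rate:
Dose = 17 mcg/kg/min × 62.1 kg = 1055.7 mcg/min
1055.7 mcg/min × 60 min/hr = 63342 mcg/hr
Rate = 63342 mcg/hr ÷ 1207.729 mcg/mL = 52.44718 mL/hr
Time remaining = 82.97785 mL ÷ 52.44718 mL/hr = 1.582122 hr

1.6 hours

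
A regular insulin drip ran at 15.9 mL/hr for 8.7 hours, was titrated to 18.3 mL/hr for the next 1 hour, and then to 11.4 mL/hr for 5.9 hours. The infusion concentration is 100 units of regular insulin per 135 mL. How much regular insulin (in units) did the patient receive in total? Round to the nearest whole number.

166 units

Concentration = 100 units ÷ 135 mL = 0.7407407 units/mL
Stage 1: 15.9 mL/hr × 8.7 hr = 138.33 mL → 138.33 mL × 0.7407407 units/mL = 102.4667 units
Stage 2: 18.3 mL/hr × 1 hr = 18.3 mL → 18.3 mL × 0.7407407 units/mL = 13.55556 units
Stage 3: 11.4 mL/hr × 5.9 hr = 67.26 mL → 67.26 mL × 0.7407407 units/mL = 49.82222 units
Total = 102.4667 + 13.55556 + 49.82222 = 165.8444 units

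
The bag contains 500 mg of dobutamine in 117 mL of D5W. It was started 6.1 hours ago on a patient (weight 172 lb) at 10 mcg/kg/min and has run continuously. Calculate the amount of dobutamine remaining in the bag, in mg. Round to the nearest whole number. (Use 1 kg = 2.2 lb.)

214 mg

Weight = 172 lb ÷ 2.2 lb/kg = 78.18182 kg
Dose = 10 mcg/kg/min × 78.18182 kg = 781.8182 mcg/min
781.8182 mcg/min × 60 min/hr = 46909.09 mcg/hr
Concentration = 500 mg ÷ 117 mL = 4.273504 mg/mL = 4273.504 mcg/mL
Rate = 46909.09 mcg/hr ÷ 4273.504 mcg/mL = 10.97673 mL/hr
Volume infused = 10.97673 mL/hr × 6.1 hr = 66.95804 mL
Volume remaining = 117 − 66.95804 = 50.04196 mL
Drug remaining = 50.04196 mL × 4273.504 mcg/mL = 213854.5 mcg = 213.8545 mg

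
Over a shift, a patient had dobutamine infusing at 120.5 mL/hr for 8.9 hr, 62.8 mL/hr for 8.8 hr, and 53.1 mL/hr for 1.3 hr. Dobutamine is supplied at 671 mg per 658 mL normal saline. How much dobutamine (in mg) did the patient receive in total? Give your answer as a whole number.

Concentration = 671 mg ÷ 658 mL = 1.019757 mg/mL
Stage 1: 120.5 mL/hr × 8.9 hr = 1072.45 mL → 1072.45 mL × 1.019757 mg/mL = 1093.638 mg
Stage 2: 62.8 mL/hr × 8.8 hr = 552.64 mL → 552.64 mL × 1.019757 mg/mL = 563.5584 mg
Stage 3: 53.1 mL/hr × 1.3 hr = 69.03 mL → 69.03 mL × 1.019757 mg/mL = 70.39381 mg
Total = 1093.638 + 563.5584 + 70.39381 = 1727.59 mg

1728 mg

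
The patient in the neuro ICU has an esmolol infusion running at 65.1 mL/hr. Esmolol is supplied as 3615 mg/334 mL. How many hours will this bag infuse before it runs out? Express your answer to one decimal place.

5.1 hours

Duration = 334 mL ÷ 65.1 mL/hr = 5.130568 hr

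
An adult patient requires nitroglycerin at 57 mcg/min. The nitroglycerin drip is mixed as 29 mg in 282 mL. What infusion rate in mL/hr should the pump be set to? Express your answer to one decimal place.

57 mcg/min × 60 min/hr = 3420 mcg/hr
Concentration = 29 mg ÷ 282 mL = 0.1028369 mg/mL = 102.8369 mcg/mL
Rate = 3420 mcg/hr ÷ 102.8369 mcg/mL = 33.25655 mL/hr

33.3 mL/hr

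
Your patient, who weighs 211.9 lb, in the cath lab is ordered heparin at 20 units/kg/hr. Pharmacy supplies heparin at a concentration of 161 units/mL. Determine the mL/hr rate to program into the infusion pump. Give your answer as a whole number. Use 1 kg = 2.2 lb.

12 mL/hr

Weight = 211.9 lb ÷ 2.2 lb/kg = 96.31818 kg
Dose = 20 units/kg/hr × 96.31818 kg = 1926.364 units/hr
Rate = 1926.364 units/hr ÷ 161 units/mL = 11.96499 mL/hr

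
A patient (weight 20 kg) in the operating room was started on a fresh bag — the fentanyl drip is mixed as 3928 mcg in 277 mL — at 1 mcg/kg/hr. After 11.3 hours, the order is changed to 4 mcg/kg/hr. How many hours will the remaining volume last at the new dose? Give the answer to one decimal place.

Initial rate:
Dose = 1 mcg/kg/hr × 20 kg = 20 mcg/hr
Concentration = 3928 mcg ÷ 277 mL = 14.18051 mcg/mL
Rate = 20 mcg/hr ÷ 14.18051 mcg/mL = 1.410387 mL/hr
Volume infused so far = 1.410387 mL/hr × 11.3 hr = 15.93737 mL
Volume remaining = 277 − 15.93737 = 261.0626 mL
New rate:
Dose = 4 mcg/kg/hr × 20 kg = 80 mcg/hr
Rate = 80 mcg/hr ÷ 14.18051 mcg/mL = 5.641548 mL/hr
Time remaining = 261.0626 mL ÷ 5.641548 mL/hr = 46.275 hr

46.3 hours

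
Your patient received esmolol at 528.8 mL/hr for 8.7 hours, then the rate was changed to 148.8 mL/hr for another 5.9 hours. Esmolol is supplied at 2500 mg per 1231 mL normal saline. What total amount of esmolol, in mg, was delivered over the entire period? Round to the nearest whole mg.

11126 mg

Concentration = 2500 mg ÷ 1231 mL = 2.030869 mg/mL
Stage 1: 528.8 mL/hr × 8.7 hr = 4600.56 mL → 4600.56 mL × 2.030869 mg/mL = 9343.136 mg
Stage 2: 148.8 mL/hr × 5.9 hr = 877.92 mL → 877.92 mL × 2.030869 mg/mL = 1782.941 mg
Total = 9343.136 + 1782.941 = 11126.08 mg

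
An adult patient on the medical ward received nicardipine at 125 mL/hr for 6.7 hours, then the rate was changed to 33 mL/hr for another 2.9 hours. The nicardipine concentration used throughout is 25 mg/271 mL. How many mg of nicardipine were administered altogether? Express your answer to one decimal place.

86.1 mg

Concentration = 25 mg ÷ 271 mL = 0.09225092 mg/mL
Stage 1: 125 mL/hr × 6.7 hr = 837.5 mL → 837.5 mL × 0.09225092 mg/mL = 77.26015 mg
Stage 2: 33 mL/hr × 2.9 hr = 95.7 mL → 95.7 mL × 0.09225092 mg/mL = 8.828413 mg
Total = 77.26015 + 8.828413 = 86.08856 mg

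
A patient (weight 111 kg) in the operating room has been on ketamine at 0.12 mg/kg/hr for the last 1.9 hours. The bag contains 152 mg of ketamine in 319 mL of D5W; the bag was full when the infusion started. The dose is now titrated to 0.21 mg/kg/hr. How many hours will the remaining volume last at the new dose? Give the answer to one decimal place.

5.4 hours

Initial rate:
Dose = 0.12 mg/kg/hr × 111 kg = 13.32 mg/hr
Concentration = 152 mg ÷ 319 mL = 0.476489 mg/mL
Rate = 13.32 mg/hr ÷ 0.476489 mg/mL = 27.95447 mL/hr
Volume infused so far = 27.95447 mL/hr × 1.9 hr = 53.1135 mL
Volume remaining = 319 − 53.1135 = 265.8865 mL
New rate:
Dose = 0.21 mg/kg/hr × 111 kg = 23.31 mg/hr
Rate = 23.31 mg/hr ÷ 0.476489 mg/mL = 48.92033 mL/hr
Time remaining = 265.8865 mL ÷ 48.92033 mL/hr = 5.435092 hr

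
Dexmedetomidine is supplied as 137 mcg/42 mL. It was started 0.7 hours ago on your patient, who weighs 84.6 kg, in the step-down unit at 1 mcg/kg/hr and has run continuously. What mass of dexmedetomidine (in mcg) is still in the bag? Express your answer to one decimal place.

77.8 mcg

Dose = 1 mcg/kg/hr × 84.6 kg = 84.6 mcg/hr
Concentration = 137 mcg ÷ 42 mL = 3.261905 mcg/mL
Rate = 84.6 mcg/hr ÷ 3.261905 mcg/mL = 25.93577 mL/hr
Volume infused = 25.93577 mL/hr × 0.7 hr = 18.15504 mL
Volume remaining = 42 − 18.15504 = 23.84496 mL
Drug remaining = 23.84496 mL × 3.261905 mcg/mL = 77.78 mcg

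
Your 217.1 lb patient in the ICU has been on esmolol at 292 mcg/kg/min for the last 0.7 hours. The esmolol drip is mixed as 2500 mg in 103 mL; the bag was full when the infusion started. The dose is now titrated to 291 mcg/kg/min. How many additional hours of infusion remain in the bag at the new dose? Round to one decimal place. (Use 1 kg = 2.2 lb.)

0.7 hours

Initial rate:
Weight = 217.1 lb ÷ 2.2 lb/kg = 98.68182 kg
Dose = 292 mcg/kg/min × 98.68182 kg = 28815.09 mcg/min
28815.09 mcg/min × 60 min/hr = 1728905 mcg/hr
Concentration = 2500 mg ÷ 103 mL = 24.27184 mg/mL = 24271.84 mcg/mL
Rate = 1728905 mcg/hr ÷ 24271.84 mcg/mL = 71.2309 mL/hr
Volume infused so far = 71.2309 mL/hr × 0.7 hr = 49.86163 mL
Volume remaining = 103 − 49.86163 = 53.13837 mL
New rate:
Dose = 291 mcg/kg/min × 98.68182 kg = 28716.41 mcg/min
28716.41 mcg/min × 60 min/hr = 1722985 mcg/hr
Rate = 1722985 mcg/hr ÷ 24271.84 mcg/mL = 70.98696 mL/hr
Time remaining = 53.13837 mL ÷ 70.98696 mL/hr = 0.7485651 hr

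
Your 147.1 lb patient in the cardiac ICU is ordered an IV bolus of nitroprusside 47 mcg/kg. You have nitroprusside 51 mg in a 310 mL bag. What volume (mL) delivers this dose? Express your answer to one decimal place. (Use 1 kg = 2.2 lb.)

19.1 mL

Weight = 147.1 lb ÷ 2.2 lb/kg = 66.86364 kg
Dose = 47 mcg/kg × 66.86364 kg = 3142.591 mcg
Concentration = 51 mg ÷ 310 mL = 0.1645161 mg/mL = 164.5161 mcg/mL
Volume = 3142.591 mcg ÷ 164.5161 mcg/mL = 19.10202 mL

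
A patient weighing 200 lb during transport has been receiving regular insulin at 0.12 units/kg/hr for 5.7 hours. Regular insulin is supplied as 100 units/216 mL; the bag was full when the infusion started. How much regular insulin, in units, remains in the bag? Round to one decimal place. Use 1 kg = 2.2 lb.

Weight = 200 lb ÷ 2.2 lb/kg = 90.90909 kg
Dose = 0.12 units/kg/hr × 90.90909 kg = 10.90909 units/hr
Concentration = 100 units ÷ 216 mL = 0.462963 units/mL
Rate = 10.90909 units/hr ÷ 0.462963 units/mL = 23.56364 mL/hr
Volume infused = 23.56364 mL/hr × 5.7 hr = 134.3127 mL
Volume remaining = 216 − 134.3127 = 81.68727 mL
Drug remaining = 81.68727 mL × 0.462963 units/mL = 37.81818 units

37.8 units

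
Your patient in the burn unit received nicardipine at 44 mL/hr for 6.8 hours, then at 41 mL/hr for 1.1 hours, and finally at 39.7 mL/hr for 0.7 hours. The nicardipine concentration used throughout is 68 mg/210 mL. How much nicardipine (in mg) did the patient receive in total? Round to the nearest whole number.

Concentration = 68 mg ÷ 210 mL = 0.3238095 mg/mL
Stage 1: 44 mL/hr × 6.8 hr = 299.2 mL → 299.2 mL × 0.3238095 mg/mL = 96.88381 mg
Stage 2: 41 mL/hr × 1.1 hr = 45.1 mL → 45.1 mL × 0.3238095 mg/mL = 14.60381 mg
Stage 3: 39.7 mL/hr × 0.7 hr = 27.79 mL → 27.79 mL × 0.3238095 mg/mL = 8.998667 mg
Total = 96.88381 + 14.60381 + 8.998667 = 120.4863 mg

120 mg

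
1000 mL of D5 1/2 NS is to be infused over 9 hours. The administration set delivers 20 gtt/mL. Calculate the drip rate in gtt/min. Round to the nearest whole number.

1000 mL ÷ (9 hr × 60 = 540 min) = 1.851852 mL/min
1.851852 mL/min × 20 gtt/mL = 37.03704 gtt/min

37 gtt/min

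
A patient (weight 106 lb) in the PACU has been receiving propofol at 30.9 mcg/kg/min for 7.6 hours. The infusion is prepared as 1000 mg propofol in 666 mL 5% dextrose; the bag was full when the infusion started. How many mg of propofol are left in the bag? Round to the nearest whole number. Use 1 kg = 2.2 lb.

Weight = 106 lb ÷ 2.2 lb/kg = 48.18182 kg
Dose = 30.9 mcg/kg/min × 48.18182 kg = 1488.818 mcg/min
1488.818 mcg/min × 60 min/hr = 89329.09 mcg/hr
Concentration = 1000 mg ÷ 666 mL = 1.501502 mg/mL = 1501.502 mcg/mL
Rate = 89329.09 mcg/hr ÷ 1501.502 mcg/mL = 59.49317 mL/hr
Volume infused = 59.49317 mL/hr × 7.6 hr = 452.1481 mL
Volume remaining = 666 − 452.1481 = 213.8519 mL
Drug remaining = 213.8519 mL × 1501.502 mcg/mL = 321098.9 mcg = 321.0989 mg

321 mg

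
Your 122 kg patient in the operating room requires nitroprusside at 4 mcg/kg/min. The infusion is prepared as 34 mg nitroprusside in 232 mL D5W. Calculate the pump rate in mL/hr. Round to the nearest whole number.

Dose = 4 mcg/kg/min × 122 kg = 488 mcg/min
488 mcg/min × 60 min/hr = 29280 mcg/hr
Concentration = 34 mg ÷ 232 mL = 0.1465517 mg/mL = 146.5517 mcg/mL
Rate = 29280 mcg/hr ÷ 146.5517 mcg/mL = 199.7929 mL/hr

200 mL/hr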